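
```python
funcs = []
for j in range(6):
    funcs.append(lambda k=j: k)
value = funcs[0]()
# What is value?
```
0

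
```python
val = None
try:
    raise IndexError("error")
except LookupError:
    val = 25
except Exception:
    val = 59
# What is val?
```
25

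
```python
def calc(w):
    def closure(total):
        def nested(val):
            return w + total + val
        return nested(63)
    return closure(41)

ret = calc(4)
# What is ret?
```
108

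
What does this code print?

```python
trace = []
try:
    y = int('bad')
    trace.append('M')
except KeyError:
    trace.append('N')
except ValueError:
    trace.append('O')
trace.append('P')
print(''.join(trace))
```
OP

ValueError is caught by its specific handler, not KeyError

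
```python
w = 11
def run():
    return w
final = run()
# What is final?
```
11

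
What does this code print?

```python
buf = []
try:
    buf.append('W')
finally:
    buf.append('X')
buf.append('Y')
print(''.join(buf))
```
WXY

try/finally without except, no exception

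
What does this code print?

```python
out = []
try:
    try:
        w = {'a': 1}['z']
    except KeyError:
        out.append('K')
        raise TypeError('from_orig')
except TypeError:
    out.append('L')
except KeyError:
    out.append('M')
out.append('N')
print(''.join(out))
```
KLN

TypeError raised and caught, original KeyError not re-raised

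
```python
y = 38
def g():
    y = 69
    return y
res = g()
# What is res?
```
69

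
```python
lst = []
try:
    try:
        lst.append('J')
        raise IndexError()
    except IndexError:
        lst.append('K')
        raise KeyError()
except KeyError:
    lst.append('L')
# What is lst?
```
['J', 'K', 'L']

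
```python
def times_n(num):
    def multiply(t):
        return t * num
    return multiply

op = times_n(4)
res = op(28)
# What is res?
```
112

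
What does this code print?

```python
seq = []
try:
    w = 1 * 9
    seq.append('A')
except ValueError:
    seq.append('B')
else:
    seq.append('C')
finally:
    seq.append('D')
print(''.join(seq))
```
ACD

else runs before finally when no exception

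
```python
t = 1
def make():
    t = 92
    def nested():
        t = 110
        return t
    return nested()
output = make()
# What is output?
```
110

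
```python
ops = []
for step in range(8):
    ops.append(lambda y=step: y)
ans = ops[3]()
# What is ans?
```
3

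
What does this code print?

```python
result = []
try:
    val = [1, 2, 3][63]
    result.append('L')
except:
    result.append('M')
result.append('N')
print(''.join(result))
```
MN

Exception raised in try, caught by bare except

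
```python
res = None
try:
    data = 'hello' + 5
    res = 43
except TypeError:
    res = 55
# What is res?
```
55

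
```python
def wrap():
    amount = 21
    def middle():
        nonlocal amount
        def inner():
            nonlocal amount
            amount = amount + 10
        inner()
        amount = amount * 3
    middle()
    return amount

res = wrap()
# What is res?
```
93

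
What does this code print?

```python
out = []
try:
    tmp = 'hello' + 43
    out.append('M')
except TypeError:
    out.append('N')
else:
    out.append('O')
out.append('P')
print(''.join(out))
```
NP

else block skipped when exception is caught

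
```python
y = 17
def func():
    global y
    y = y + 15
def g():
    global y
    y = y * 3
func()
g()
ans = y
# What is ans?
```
96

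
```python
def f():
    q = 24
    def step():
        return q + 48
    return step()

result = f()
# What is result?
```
72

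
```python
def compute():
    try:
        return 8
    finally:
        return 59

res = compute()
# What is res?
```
59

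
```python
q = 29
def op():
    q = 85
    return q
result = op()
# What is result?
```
85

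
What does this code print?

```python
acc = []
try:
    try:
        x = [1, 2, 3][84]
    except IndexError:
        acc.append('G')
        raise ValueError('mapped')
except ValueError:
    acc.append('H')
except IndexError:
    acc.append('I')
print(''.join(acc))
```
GH

New ValueError raised, caught by outer ValueError handler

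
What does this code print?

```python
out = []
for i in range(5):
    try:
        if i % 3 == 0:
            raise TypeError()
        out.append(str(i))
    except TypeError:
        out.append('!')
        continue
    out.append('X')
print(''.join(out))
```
!1X2X!4X

continue in except skips rest of loop body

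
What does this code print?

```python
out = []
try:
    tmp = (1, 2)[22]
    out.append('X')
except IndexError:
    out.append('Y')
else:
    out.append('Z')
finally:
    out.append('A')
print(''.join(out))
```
YA

Exception: except runs, else skipped, finally runs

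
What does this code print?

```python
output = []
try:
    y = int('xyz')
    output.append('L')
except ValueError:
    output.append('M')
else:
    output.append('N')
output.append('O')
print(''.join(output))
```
MO

else block skipped when exception is caught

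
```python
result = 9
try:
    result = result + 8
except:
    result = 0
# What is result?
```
17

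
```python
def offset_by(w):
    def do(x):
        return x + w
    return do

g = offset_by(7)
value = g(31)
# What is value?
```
38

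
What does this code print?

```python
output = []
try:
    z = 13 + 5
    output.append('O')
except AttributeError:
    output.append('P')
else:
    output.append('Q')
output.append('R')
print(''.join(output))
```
OQR

else block runs when no exception occurs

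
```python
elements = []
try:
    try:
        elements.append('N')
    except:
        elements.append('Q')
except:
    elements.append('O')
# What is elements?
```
['N']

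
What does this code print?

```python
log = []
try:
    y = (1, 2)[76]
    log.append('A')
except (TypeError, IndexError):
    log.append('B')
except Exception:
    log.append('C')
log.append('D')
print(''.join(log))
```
BD

IndexError matches tuple containing it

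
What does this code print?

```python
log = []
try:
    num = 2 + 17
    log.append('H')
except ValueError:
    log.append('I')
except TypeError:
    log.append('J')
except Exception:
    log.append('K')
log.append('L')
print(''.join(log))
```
HL

No exception, try block completes normally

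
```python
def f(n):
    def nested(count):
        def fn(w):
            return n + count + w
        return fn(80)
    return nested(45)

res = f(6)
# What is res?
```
131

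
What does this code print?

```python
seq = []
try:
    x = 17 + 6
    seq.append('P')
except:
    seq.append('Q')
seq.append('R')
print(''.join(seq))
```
PR

No exception, try block completes normally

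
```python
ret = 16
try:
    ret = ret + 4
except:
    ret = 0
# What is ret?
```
20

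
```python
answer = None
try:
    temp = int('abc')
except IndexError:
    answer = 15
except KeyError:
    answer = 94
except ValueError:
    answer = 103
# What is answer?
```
103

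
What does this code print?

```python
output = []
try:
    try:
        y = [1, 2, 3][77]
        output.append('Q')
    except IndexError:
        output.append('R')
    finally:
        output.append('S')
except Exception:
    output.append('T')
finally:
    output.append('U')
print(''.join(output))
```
RSU

Both finally blocks run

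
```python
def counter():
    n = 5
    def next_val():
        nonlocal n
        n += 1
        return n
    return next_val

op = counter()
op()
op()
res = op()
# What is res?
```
8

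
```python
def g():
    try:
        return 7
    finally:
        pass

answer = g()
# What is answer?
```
7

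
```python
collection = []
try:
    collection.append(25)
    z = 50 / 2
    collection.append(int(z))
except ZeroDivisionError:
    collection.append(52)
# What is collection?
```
[25, 25]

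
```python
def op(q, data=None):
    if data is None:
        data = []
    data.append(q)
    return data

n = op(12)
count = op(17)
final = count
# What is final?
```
[17]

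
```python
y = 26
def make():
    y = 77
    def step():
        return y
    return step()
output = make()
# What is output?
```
77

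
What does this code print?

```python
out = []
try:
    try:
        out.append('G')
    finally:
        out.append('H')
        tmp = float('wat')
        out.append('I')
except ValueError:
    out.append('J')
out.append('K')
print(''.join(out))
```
GHJK

Exception in inner finally caught by outer except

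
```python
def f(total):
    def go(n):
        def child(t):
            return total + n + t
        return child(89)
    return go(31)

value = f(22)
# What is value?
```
142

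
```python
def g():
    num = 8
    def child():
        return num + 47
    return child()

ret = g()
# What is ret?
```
55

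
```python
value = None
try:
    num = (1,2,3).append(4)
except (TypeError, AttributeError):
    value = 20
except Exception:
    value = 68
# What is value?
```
20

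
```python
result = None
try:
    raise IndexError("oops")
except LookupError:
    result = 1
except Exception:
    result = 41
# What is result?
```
1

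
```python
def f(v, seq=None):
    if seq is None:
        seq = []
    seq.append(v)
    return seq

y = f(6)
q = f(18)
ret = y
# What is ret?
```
[6]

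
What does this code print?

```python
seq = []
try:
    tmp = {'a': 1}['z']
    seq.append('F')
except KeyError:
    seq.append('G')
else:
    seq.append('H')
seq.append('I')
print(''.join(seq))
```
GI

else block skipped when exception is caught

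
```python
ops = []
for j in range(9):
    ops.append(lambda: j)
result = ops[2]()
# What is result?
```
8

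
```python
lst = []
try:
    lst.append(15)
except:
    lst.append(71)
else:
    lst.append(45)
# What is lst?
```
[15, 45]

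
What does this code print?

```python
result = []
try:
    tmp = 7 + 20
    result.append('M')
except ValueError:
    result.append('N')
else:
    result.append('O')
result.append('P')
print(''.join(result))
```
MOP

else block runs when no exception occurs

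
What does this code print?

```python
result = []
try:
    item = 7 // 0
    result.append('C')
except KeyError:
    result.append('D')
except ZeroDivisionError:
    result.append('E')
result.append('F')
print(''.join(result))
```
EF

ZeroDivisionError is caught by its specific handler, not KeyError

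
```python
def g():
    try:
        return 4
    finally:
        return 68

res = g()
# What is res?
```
68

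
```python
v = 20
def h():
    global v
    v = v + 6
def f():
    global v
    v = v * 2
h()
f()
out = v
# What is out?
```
52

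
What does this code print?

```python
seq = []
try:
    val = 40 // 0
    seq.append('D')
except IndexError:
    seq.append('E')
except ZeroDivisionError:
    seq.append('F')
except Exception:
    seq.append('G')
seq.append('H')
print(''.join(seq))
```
FH

ZeroDivisionError matches before generic Exception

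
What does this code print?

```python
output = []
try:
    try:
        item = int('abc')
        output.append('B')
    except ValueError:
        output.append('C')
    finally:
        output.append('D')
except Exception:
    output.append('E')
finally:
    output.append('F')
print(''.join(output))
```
CDF

Both finally blocks run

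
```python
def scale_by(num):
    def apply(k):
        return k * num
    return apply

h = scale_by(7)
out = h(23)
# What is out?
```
161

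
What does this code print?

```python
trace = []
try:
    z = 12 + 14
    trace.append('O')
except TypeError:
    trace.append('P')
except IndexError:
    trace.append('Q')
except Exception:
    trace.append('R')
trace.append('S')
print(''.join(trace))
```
OS

No exception, try block completes normally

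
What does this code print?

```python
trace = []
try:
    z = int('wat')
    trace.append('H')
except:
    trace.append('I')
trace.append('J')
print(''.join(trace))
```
IJ

Exception raised in try, caught by bare except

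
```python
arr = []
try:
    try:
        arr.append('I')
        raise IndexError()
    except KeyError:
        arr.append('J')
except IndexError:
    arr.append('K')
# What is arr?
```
['I', 'K']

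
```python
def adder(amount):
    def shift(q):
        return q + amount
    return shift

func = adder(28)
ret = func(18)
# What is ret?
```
46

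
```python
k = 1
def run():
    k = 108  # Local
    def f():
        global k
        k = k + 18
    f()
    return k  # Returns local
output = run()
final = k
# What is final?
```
19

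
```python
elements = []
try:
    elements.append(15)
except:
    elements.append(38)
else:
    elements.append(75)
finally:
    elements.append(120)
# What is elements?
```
[15, 75, 120]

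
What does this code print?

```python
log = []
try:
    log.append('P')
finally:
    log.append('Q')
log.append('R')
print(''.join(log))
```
PQR

try/finally without except, no exception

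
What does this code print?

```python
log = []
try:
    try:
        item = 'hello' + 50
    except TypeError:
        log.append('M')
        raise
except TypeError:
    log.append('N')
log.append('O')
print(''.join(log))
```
MNO

raise without argument re-raises current exception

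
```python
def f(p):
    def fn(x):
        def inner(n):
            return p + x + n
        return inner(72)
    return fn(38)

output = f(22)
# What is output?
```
132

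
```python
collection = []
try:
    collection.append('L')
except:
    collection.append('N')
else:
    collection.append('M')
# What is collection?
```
['L', 'M']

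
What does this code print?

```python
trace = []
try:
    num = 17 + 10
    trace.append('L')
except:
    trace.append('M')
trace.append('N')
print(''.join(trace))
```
LN

No exception, try block completes normally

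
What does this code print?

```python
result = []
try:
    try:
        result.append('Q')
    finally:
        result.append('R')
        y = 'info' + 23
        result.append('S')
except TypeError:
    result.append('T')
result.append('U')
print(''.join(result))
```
QRTU

Exception in inner finally caught by outer except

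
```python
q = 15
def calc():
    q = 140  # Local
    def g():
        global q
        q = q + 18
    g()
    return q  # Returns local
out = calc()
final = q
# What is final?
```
33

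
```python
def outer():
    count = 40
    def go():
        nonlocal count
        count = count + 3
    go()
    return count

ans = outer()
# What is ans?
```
43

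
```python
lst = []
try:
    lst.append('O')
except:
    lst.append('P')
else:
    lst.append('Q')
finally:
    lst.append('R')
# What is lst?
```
['O', 'Q', 'R']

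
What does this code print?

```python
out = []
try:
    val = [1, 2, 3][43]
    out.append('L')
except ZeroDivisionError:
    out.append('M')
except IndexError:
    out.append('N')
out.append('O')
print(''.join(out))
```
NO

IndexError is caught by its specific handler, not ZeroDivisionError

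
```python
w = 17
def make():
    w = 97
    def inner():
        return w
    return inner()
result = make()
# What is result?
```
97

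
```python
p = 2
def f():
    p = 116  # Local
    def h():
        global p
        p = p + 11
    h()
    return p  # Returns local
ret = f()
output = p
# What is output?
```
13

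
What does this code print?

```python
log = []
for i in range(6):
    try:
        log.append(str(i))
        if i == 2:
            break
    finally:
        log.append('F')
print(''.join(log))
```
0F1F2F

finally runs even when breaking out of loop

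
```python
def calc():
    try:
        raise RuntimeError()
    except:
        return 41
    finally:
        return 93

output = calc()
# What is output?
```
93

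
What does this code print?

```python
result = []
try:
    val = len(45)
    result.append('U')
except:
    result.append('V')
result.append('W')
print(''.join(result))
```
VW

Exception raised in try, caught by bare except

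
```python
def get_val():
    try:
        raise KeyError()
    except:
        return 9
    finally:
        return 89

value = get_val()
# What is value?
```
89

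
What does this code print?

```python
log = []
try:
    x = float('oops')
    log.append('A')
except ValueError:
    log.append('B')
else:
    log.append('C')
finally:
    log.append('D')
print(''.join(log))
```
BD

Exception: except runs, else skipped, finally runs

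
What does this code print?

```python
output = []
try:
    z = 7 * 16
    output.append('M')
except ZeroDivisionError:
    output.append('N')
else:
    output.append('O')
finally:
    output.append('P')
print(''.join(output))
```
MOP

else runs before finally when no exception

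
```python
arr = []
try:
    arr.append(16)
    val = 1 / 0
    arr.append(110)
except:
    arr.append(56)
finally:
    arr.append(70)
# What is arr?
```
[16, 56, 70]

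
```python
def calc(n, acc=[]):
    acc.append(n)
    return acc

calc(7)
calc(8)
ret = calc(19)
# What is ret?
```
[7, 8, 19]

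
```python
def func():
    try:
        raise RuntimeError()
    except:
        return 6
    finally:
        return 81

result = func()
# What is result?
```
81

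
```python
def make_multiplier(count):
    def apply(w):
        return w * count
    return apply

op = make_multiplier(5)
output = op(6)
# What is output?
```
30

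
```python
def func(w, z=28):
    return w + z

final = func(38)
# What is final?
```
66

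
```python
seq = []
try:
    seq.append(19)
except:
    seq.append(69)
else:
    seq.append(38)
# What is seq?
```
[19, 38]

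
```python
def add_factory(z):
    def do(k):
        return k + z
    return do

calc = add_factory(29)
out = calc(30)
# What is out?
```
59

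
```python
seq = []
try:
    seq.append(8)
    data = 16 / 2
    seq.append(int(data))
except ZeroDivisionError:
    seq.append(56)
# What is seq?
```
[8, 8]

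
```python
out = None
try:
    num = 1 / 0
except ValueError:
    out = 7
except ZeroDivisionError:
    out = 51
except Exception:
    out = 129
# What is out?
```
51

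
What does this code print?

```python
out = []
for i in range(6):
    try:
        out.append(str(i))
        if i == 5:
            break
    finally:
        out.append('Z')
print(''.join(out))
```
0Z1Z2Z3Z4Z5Z

finally runs even when breaking out of loop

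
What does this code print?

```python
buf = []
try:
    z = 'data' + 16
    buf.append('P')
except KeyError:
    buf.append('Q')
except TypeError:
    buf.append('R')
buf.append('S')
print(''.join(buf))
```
RS

TypeError is caught by its specific handler, not KeyError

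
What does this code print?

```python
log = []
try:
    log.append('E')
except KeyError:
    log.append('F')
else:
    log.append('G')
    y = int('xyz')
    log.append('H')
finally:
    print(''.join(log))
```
EG

Try succeeds, else appends 'G', ValueError in else is uncaught, finally prints before exception propagates ('H' never appended)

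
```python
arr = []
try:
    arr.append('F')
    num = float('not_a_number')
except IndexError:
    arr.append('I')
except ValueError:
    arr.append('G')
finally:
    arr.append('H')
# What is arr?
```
['F', 'G', 'H']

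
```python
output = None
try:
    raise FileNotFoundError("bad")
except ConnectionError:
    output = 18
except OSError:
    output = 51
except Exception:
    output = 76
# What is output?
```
51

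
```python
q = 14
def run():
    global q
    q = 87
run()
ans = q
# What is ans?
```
87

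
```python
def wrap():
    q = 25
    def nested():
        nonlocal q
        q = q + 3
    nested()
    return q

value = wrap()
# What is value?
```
28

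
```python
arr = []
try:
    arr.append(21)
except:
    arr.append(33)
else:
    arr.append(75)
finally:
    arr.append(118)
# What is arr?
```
[21, 75, 118]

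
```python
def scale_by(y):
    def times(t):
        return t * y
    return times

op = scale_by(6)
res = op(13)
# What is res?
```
78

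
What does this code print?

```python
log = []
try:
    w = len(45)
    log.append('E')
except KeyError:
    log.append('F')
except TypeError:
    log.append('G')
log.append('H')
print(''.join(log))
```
GH

TypeError is caught by its specific handler, not KeyError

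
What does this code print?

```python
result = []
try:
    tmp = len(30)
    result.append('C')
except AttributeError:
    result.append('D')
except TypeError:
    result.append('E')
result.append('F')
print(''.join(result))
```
EF

TypeError is caught by its specific handler, not AttributeError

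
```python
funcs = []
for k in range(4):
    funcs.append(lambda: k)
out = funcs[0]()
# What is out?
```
3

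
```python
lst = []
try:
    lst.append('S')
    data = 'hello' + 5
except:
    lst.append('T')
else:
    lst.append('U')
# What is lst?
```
['S', 'T']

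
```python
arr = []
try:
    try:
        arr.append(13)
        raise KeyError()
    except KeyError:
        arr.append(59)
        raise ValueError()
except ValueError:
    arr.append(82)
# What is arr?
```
[13, 59, 82]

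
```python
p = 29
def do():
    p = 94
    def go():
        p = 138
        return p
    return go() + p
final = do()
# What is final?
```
232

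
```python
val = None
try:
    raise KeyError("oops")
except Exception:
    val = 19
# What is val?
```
19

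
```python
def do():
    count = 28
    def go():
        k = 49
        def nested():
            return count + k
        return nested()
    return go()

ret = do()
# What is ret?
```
77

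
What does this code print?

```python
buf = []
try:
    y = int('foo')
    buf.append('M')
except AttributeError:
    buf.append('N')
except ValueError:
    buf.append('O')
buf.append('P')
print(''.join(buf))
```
OP

ValueError is caught by its specific handler, not AttributeError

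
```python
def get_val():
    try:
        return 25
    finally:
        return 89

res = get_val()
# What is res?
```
89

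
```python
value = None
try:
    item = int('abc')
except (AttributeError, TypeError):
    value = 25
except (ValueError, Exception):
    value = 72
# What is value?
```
72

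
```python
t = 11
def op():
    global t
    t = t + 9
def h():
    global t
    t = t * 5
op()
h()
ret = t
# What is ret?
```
100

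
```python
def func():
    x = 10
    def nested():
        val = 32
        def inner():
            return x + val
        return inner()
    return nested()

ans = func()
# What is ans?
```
42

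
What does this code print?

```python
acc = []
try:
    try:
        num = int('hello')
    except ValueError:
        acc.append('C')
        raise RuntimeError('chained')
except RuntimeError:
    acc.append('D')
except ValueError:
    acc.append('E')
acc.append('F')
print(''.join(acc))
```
CDF

RuntimeError raised and caught, original ValueError not re-raised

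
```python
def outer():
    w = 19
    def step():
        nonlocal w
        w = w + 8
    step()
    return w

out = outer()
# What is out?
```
27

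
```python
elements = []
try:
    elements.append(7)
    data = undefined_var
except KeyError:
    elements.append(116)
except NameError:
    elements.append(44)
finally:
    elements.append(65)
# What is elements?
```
[7, 44, 65]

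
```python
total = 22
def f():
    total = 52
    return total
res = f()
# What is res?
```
52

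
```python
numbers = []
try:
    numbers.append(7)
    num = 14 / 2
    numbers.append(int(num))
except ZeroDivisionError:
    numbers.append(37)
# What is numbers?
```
[7, 7]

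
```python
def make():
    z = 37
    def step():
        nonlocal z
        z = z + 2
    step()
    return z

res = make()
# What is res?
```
39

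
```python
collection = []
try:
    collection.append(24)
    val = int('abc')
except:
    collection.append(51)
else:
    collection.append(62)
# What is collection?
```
[24, 51]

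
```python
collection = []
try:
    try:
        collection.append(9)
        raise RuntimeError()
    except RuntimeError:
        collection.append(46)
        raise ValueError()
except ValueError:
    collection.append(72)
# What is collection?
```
[9, 46, 72]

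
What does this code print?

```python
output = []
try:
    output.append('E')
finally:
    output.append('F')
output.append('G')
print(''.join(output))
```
EFG

try/finally without except, no exception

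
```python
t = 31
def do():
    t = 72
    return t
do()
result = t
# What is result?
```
31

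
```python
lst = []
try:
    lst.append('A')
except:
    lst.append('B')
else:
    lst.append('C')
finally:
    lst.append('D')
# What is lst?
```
['A', 'C', 'D']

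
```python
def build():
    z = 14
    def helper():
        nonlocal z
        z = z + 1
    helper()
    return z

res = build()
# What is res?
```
15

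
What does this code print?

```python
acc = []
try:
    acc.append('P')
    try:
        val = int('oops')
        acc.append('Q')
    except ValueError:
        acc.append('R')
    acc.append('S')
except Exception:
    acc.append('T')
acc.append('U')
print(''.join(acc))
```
PRSU

Inner exception caught by inner handler, outer continues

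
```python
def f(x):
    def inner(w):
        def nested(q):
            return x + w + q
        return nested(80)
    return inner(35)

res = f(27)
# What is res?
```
142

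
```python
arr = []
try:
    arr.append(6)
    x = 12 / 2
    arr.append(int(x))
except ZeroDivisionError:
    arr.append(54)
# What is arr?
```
[6, 6]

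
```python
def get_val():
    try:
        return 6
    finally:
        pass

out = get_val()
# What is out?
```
6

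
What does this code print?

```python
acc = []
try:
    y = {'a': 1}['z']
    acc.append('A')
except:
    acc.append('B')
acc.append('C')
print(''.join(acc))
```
BC

Exception raised in try, caught by bare except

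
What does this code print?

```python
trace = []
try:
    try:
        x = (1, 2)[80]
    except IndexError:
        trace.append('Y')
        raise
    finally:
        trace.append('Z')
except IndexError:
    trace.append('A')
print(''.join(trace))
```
YZA

finally runs before re-raised exception propagates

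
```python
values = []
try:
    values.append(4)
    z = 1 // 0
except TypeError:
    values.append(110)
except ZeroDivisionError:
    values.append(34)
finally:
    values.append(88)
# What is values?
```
[4, 34, 88]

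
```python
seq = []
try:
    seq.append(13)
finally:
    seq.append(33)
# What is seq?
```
[13, 33]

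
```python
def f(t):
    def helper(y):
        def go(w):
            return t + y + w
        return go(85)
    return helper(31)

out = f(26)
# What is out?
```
142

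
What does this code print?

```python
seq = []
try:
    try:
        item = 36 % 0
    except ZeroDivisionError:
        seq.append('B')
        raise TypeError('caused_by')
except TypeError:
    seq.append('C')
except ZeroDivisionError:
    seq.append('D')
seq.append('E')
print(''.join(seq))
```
BCE

TypeError raised and caught, original ZeroDivisionError not re-raised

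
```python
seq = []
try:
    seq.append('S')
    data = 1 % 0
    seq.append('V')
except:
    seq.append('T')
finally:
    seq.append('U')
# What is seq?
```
['S', 'T', 'U']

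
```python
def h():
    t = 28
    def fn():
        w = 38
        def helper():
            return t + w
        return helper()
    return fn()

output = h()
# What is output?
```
66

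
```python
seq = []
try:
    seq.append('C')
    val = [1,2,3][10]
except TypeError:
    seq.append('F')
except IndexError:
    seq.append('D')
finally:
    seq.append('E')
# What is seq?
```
['C', 'D', 'E']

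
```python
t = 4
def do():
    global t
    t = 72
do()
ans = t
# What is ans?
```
72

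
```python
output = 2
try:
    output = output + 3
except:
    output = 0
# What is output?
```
5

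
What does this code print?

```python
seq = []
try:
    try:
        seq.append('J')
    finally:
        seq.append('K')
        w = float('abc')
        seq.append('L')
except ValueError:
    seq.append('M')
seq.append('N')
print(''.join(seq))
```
JKMN

Exception in inner finally caught by outer except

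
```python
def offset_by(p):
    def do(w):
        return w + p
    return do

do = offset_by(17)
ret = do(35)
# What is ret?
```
52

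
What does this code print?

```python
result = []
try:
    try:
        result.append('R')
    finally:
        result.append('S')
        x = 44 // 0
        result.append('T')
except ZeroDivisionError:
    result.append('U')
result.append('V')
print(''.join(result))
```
RSUV

Exception in inner finally caught by outer except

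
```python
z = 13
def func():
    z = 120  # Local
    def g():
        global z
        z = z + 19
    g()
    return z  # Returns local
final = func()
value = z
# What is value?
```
32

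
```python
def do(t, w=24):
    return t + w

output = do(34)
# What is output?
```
58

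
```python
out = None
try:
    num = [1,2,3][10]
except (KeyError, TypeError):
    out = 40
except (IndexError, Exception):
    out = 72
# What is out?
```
72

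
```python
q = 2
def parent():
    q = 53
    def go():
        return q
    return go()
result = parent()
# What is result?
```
53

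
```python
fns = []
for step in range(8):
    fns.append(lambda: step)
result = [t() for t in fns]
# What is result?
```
[7, 7, 7, 7, 7, 7, 7, 7]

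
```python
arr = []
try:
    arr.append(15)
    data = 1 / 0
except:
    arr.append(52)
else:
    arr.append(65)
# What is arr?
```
[15, 52]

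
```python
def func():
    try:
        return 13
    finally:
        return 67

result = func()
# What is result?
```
67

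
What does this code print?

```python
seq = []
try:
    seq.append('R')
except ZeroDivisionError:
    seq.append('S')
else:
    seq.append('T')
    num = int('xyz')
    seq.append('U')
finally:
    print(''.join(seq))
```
RT

Try succeeds, else appends 'T', ValueError in else is uncaught, finally prints before exception propagates ('U' never appended)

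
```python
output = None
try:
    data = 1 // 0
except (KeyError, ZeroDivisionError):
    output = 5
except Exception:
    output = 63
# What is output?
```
5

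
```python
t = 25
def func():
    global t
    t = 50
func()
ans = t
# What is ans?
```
50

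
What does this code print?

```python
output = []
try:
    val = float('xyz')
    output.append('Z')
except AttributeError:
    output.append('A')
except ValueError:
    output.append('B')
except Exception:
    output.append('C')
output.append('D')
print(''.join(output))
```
BD

ValueError matches before generic Exception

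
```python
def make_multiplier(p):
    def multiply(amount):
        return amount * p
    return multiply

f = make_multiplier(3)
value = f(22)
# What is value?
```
66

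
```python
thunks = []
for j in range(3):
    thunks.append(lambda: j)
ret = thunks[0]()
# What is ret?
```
2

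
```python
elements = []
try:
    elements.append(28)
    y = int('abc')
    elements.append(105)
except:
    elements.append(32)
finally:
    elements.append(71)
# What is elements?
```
[28, 32, 71]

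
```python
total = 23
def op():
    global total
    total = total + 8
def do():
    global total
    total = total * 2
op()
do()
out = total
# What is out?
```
62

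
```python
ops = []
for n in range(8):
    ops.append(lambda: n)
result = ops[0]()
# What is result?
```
7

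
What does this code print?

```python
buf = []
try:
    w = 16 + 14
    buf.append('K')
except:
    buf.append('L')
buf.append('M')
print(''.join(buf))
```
KM

No exception, try block completes normally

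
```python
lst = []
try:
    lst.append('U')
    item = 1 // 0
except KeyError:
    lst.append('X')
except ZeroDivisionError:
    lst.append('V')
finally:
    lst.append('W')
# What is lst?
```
['U', 'V', 'W']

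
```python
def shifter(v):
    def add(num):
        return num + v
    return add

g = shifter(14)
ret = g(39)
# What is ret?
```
53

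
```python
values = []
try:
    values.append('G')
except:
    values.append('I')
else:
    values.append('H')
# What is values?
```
['G', 'H']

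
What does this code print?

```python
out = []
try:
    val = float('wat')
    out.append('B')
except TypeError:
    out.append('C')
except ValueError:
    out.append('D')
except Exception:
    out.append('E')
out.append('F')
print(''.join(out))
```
DF

ValueError matches before generic Exception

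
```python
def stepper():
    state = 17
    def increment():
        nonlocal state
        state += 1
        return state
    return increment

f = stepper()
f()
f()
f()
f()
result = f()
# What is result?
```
22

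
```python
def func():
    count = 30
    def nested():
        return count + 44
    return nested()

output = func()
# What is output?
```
74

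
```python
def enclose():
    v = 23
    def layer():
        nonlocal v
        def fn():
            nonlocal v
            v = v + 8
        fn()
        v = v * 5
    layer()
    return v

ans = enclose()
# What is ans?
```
155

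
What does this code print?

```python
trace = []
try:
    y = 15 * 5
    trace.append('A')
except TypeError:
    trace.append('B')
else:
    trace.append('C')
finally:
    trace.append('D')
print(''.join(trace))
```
ACD

else runs before finally when no exception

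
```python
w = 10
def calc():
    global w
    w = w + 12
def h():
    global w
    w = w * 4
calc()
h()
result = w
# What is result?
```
88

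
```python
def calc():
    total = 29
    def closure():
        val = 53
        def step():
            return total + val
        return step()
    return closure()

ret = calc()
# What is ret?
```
82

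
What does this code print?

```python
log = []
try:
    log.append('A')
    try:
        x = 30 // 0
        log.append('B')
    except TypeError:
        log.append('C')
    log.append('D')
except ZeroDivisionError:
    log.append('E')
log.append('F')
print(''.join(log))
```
AEF

Inner handler doesn't match, propagates to outer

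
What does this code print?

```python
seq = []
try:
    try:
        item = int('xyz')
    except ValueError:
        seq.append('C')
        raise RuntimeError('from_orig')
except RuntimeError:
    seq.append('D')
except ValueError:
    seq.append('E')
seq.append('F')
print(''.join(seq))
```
CDF

RuntimeError raised and caught, original ValueError not re-raised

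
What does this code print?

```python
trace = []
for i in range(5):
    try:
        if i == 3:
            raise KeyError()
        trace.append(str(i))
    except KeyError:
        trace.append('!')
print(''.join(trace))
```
012!4

Exception on i=3 caught, loop continues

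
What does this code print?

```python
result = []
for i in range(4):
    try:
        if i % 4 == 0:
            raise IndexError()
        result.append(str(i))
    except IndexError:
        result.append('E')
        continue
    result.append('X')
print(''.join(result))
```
E1X2X3X

continue in except skips rest of loop body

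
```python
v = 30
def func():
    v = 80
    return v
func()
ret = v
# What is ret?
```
30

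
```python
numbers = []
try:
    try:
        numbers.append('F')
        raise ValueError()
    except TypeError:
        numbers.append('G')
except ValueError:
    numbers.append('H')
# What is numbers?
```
['F', 'H']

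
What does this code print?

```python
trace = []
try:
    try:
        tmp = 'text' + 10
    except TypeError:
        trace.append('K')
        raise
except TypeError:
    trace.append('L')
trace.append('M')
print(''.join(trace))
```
KLM

raise without argument re-raises current exception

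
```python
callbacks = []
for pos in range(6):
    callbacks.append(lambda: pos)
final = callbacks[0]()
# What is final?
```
5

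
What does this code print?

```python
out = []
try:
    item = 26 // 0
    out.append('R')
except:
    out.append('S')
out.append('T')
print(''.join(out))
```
ST

Exception raised in try, caught by bare except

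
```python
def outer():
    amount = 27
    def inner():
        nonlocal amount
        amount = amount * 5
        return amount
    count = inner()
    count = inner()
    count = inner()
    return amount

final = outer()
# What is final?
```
3375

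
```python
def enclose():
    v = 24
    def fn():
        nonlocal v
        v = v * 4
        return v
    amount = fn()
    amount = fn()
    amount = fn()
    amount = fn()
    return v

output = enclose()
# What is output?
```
6144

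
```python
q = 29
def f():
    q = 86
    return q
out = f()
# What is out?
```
86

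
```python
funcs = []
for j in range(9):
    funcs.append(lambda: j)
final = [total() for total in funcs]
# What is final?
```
[8, 8, 8, 8, 8, 8, 8, 8, 8]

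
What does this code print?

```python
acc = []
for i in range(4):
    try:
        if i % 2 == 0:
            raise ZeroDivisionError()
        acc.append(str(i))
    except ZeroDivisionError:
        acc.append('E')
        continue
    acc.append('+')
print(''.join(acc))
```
E1+E3+

continue in except skips rest of loop body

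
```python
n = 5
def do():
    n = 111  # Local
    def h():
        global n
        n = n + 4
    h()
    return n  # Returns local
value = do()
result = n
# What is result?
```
9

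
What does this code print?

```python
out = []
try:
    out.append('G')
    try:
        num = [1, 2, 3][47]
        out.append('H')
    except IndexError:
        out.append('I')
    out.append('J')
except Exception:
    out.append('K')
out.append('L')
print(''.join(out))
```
GIJL

Inner exception caught by inner handler, outer continues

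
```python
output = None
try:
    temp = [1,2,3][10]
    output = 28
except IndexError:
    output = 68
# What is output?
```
68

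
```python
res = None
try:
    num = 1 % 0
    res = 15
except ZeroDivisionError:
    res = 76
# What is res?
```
76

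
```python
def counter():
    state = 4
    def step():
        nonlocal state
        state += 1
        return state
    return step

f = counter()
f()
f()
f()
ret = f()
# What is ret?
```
8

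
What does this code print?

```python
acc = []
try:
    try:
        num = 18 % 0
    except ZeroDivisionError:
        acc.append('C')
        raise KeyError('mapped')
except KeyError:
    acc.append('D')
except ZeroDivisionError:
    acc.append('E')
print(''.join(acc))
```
CD

New KeyError raised, caught by outer KeyError handler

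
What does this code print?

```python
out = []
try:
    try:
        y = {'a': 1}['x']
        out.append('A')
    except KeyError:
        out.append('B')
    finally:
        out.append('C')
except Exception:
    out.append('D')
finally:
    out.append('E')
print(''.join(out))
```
BCE

Both finally blocks run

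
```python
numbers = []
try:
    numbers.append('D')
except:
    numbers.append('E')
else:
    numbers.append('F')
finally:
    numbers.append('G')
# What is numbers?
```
['D', 'F', 'G']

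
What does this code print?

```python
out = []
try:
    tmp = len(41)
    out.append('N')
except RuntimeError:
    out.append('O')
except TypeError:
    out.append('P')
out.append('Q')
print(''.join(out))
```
PQ

TypeError is caught by its specific handler, not RuntimeError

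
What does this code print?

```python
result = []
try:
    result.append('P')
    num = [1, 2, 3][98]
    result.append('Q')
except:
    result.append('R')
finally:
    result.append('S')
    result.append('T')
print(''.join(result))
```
PRST

Code before exception runs, then except, then all of finally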